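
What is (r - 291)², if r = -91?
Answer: 145924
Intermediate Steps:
(r - 291)² = (-91 - 291)² = (-382)² = 145924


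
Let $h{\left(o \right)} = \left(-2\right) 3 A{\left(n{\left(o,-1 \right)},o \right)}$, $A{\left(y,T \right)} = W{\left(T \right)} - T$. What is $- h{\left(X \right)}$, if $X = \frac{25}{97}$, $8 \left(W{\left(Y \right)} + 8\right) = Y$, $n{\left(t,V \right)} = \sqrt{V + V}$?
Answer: $- \frac{19149}{388} \approx -49.353$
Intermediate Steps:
$n{\left(t,V \right)} = \sqrt{2} \sqrt{V}$ ($n{\left(t,V \right)} = \sqrt{2 V} = \sqrt{2} \sqrt{V}$)
$W{\left(Y \right)} = -8 + \frac{Y}{8}$
$A{\left(y,T \right)} = -8 - \frac{7 T}{8}$ ($A{\left(y,T \right)} = \left(-8 + \frac{T}{8}\right) - T = -8 - \frac{7 T}{8}$)
$X = \frac{25}{97}$ ($X = 25 \cdot \frac{1}{97} = \frac{25}{97} \approx 0.25773$)
$h{\left(o \right)} = 48 + \frac{21 o}{4}$ ($h{\left(o \right)} = \left(-2\right) 3 \left(-8 - \frac{7 o}{8}\right) = - 6 \left(-8 - \frac{7 o}{8}\right) = 48 + \frac{21 o}{4}$)
$- h{\left(X \right)} = - (48 + \frac{21}{4} \cdot \frac{25}{97}) = - (48 + \frac{525}{388}) = \left(-1\right) \frac{19149}{388} = - \frac{19149}{388}$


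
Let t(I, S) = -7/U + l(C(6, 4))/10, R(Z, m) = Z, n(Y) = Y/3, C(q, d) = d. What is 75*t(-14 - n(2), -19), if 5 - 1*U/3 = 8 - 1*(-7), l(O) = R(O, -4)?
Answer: 95/2 ≈ 47.500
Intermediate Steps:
n(Y) = Y/3 (n(Y) = Y*(⅓) = Y/3)
l(O) = O
U = -30 (U = 15 - 3*(8 - 1*(-7)) = 15 - 3*(8 + 7) = 15 - 3*15 = 15 - 45 = -30)
t(I, S) = 19/30 (t(I, S) = -7/(-30) + 4/10 = -7*(-1/30) + 4*(⅒) = 7/30 + ⅖ = 19/30)
75*t(-14 - n(2), -19) = 75*(19/30) = 95/2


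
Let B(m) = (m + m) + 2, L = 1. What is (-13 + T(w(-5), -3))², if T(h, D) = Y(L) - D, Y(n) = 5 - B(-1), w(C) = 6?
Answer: 25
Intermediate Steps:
B(m) = 2 + 2*m (B(m) = 2*m + 2 = 2 + 2*m)
Y(n) = 5 (Y(n) = 5 - (2 + 2*(-1)) = 5 - (2 - 2) = 5 - 1*0 = 5 + 0 = 5)
T(h, D) = 5 - D
(-13 + T(w(-5), -3))² = (-13 + (5 - 1*(-3)))² = (-13 + (5 + 3))² = (-13 + 8)² = (-5)² = 25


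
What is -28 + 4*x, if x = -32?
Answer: -156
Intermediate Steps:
-28 + 4*x = -28 + 4*(-32) = -28 - 128 = -156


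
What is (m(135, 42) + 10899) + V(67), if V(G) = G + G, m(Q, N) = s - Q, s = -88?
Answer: 10810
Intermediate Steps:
m(Q, N) = -88 - Q
V(G) = 2*G
(m(135, 42) + 10899) + V(67) = ((-88 - 1*135) + 10899) + 2*67 = ((-88 - 135) + 10899) + 134 = (-223 + 10899) + 134 = 10676 + 134 = 10810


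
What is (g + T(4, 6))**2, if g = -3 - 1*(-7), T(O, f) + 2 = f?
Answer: 64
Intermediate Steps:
T(O, f) = -2 + f
g = 4 (g = -3 + 7 = 4)
(g + T(4, 6))**2 = (4 + (-2 + 6))**2 = (4 + 4)**2 = 8**2 = 64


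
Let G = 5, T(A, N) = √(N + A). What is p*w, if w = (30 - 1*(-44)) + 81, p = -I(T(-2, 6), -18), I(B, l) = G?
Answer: -775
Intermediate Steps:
T(A, N) = √(A + N)
I(B, l) = 5
p = -5 (p = -1*5 = -5)
w = 155 (w = (30 + 44) + 81 = 74 + 81 = 155)
p*w = -5*155 = -775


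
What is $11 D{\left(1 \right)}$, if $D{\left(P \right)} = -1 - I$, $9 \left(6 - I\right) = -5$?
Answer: $- \frac{748}{9} \approx -83.111$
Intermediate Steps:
$I = \frac{59}{9}$ ($I = 6 - - \frac{5}{9} = 6 + \frac{5}{9} = \frac{59}{9} \approx 6.5556$)
$D{\left(P \right)} = - \frac{68}{9}$ ($D{\left(P \right)} = -1 - \frac{59}{9} = - \frac{68}{9}$)
$11 D{\left(1 \right)} = 11 \left(- \frac{68}{9}\right) = - \frac{748}{9}$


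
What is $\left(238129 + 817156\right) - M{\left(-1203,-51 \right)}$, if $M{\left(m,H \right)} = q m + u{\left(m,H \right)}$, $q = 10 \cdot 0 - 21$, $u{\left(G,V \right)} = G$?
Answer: $1031225$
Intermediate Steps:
$q = -21$ ($q = 0 - 21 = -21$)
$M{\left(m,H \right)} = - 20 m$ ($M{\left(m,H \right)} = - 21 m + m = - 20 m$)
$\left(238129 + 817156\right) - M{\left(-1203,-51 \right)} = \left(238129 + 817156\right) - \left(-20\right) \left(-1203\right) = 1055285 - 24060 = 1031225$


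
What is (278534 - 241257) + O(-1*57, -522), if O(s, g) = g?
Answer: 36755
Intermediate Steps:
(278534 - 241257) + O(-1*57, -522) = (278534 - 241257) - 522 = 37277 - 522 = 36755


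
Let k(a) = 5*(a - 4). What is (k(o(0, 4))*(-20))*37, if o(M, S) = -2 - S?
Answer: 37000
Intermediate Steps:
k(a) = -20 + 5*a (k(a) = 5*(-4 + a) = -20 + 5*a)
(k(o(0, 4))*(-20))*37 = ((-20 + 5*(-2 - 1*4))*(-20))*37 = ((-20 + 5*(-2 - 4))*(-20))*37 = ((-20 + 5*(-6))*(-20))*37 = ((-20 - 30)*(-20))*37 = -50*(-20)*37 = 1000*37 = 37000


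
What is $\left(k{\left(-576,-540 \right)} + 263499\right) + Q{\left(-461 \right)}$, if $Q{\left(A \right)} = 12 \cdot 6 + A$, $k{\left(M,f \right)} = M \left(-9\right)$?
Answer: $268294$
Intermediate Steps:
$k{\left(M,f \right)} = - 9 M$
$Q{\left(A \right)} = 72 + A$
$\left(k{\left(-576,-540 \right)} + 263499\right) + Q{\left(-461 \right)} = \left(\left(-9\right) \left(-576\right) + 263499\right) + \left(72 - 461\right) = \left(5184 + 263499\right) - 389 = 268683 - 389 = 268294$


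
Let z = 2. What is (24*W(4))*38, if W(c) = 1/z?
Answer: 456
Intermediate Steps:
W(c) = 1/2
(24*W(4))*38 = (24*(1/2))*38 = 12*38 = 456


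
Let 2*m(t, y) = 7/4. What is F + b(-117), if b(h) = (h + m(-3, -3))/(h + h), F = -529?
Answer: -989359/1872 ≈ -528.50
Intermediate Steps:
m(t, y) = 7/8 (m(t, y) = (7/4)/2 = (7*(¼))/2 = (½)*(7/4) = 7/8)
b(h) = (7/8 + h)/(2*h) (b(h) = (h + 7/8)/(h + h) = (7/8 + h)/((2*h)) = (7/8 + h)*(1/(2*h)) = (7/8 + h)/(2*h))
F + b(-117) = -529 + (1/16)*(7 + 8*(-117))/(-117) = -529 + (1/16)*(-1/117)*(7 - 936) = -529 + (1/16)*(-1/117)*(-929) = -529 + 929/1872 = -989359/1872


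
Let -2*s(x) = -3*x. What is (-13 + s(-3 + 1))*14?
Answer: -224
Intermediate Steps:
s(x) = 3*x/2 (s(x) = -(-3)*x/2 = 3*x/2)
(-13 + s(-3 + 1))*14 = (-13 + 3*(-3 + 1)/2)*14 = (-13 + (3/2)*(-2))*14 = (-13 - 3)*14 = -16*14 = -224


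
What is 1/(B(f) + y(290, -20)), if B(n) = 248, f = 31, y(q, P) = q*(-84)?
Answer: -1/24112 ≈ -4.1473e-5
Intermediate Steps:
y(q, P) = -84*q
1/(B(f) + y(290, -20)) = 1/(248 - 84*290) = 1/(248 - 24360) = 1/(-24112) = -1/24112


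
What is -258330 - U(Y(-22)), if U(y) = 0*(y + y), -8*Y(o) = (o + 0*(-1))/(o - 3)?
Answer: -258330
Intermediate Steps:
Y(o) = -o/(8*(-3 + o)) (Y(o) = -(o + 0*(-1))/(8*(o - 3)) = -(o + 0)/(8*(-3 + o)) = -o/(8*(-3 + o)))
U(y) = 0 (U(y) = 0*(2*y) = 0)
-258330 - U(Y(-22)) = -258330 - 1*0 = -258330 + 0 = -258330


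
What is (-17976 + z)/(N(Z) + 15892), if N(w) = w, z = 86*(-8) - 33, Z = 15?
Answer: -18697/15907 ≈ -1.1754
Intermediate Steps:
z = -721 (z = -688 - 33 = -721)
(-17976 + z)/(N(Z) + 15892) = (-17976 - 721)/(15 + 15892) = -18697/15907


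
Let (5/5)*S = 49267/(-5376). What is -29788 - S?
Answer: -160091021/5376 ≈ -29779.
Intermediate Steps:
S = -49267/5376 (S = 49267/(-5376) = 49267*(-1/5376) = -49267/5376 ≈ -9.1642)
-29788 - S = -29788 - 1*(-49267/5376) = -29788 + 49267/5376 = -160091021/5376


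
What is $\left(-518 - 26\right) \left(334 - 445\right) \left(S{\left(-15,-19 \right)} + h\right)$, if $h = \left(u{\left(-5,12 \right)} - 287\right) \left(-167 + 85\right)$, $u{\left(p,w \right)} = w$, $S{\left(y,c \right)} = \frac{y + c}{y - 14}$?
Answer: $\frac{39490169856}{29} \approx 1.3617 \cdot 10^{9}$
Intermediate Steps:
$S{\left(y,c \right)} = \frac{c + y}{-14 + y}$
$h = 22550$ ($h = \left(12 - 287\right) \left(-167 + 85\right) = \left(-275\right) \left(-82\right) = 22550$)
$\left(-518 - 26\right) \left(334 - 445\right) \left(S{\left(-15,-19 \right)} + h\right) = \left(-518 - 26\right) \left(334 - 445\right) \left(\frac{-19 - 15}{-14 - 15} + 22550\right) = \left(-544\right) \left(-111\right) \left(\frac{1}{-29} \left(-34\right) + 22550\right) = 60384 \left(\left(- \frac{1}{29}\right) \left(-34\right) + 22550\right) = 60384 \left(\frac{34}{29} + 22550\right) = 60384 \cdot \frac{653984}{29} = \frac{39490169856}{29}$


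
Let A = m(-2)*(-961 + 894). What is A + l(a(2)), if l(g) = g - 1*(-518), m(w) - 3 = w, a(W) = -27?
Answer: 424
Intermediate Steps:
m(w) = 3 + w
l(g) = 518 + g (l(g) = g + 518 = 518 + g)
A = -67 (A = (3 - 2)*(-961 + 894) = 1*(-67) = -67)
A + l(a(2)) = -67 + (518 - 27) = -67 + 491 = 424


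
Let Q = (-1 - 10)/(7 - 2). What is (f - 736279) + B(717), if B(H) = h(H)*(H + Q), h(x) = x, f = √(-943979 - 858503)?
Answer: -1118837/5 + I*√1802482 ≈ -2.2377e+5 + 1342.6*I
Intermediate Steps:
f = I*√1802482 (f = √(-1802482) = I*√1802482 ≈ 1342.6*I)
Q = -11/5 ≈ -2.2000
B(H) = H*(-11/5 + H) (B(H) = H*(H - 11/5) = H*(-11/5 + H))
(f - 736279) + B(717) = (I*√1802482 - 736279) + (⅕)*717*(-11 + 5*717) = (-736279 + I*√1802482) + (⅕)*717*(-11 + 3585) = (-736279 + I*√1802482) + (⅕)*717*3574 = (-736279 + I*√1802482) + 2562558/5 = -1118837/5 + I*√1802482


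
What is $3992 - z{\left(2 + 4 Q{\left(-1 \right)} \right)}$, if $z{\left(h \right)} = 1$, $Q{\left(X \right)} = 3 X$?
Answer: $3991$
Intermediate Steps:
$3992 - z{\left(2 + 4 Q{\left(-1 \right)} \right)} = 3992 - 1 = 3991$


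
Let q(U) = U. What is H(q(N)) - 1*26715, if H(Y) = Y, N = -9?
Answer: -26724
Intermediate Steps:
H(q(N)) - 1*26715 = -9 - 1*26715 = -9 - 26715 = -26724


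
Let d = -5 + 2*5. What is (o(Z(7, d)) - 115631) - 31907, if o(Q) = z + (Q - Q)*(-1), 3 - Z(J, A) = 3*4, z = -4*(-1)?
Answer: -147534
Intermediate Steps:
z = 4
d = 5 (d = -5 + 10 = 5)
Z(J, A) = -9 (Z(J, A) = 3 - 3*4 = 3 - 1*12 = 3 - 12 = -9)
o(Q) = 4 (o(Q) = 4 + (Q - Q)*(-1) = 4 + 0*(-1) = 4 + 0 = 4)
(o(Z(7, d)) - 115631) - 31907 = (4 - 115631) - 31907 = -115627 - 31907 = -147534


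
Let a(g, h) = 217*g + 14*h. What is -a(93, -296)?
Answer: -16037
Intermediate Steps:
a(g, h) = 14*h + 217*g
-a(93, -296) = -(14*(-296) + 217*93) = -(-4144 + 20181) = -1*16037 = -16037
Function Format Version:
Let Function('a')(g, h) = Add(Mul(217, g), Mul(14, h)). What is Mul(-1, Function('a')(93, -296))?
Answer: -16037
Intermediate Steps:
Function('a')(g, h) = Add(Mul(14, h), Mul(217, g))
Mul(-1, Function('a')(93, -296)) = Mul(-1, Add(Mul(14, -296), Mul(217, 93))) = Mul(-1, Add(-4144, 20181)) = Mul(-1, 16037) = -16037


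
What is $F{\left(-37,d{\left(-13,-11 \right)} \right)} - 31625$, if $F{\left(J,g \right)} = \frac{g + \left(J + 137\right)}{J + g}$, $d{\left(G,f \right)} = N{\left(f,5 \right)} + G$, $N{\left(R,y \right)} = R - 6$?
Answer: $- \frac{2118945}{67} \approx -31626.0$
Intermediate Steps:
$N{\left(R,y \right)} = -6 + R$ ($N{\left(R,y \right)} = R - 6 = -6 + R$)
$d{\left(G,f \right)} = -6 + G + f$ ($d{\left(G,f \right)} = \left(-6 + f\right) + G = -6 + G + f$)
$F{\left(J,g \right)} = \frac{137 + J + g}{J + g}$ ($F{\left(J,g \right)} = \frac{g + \left(137 + J\right)}{J + g} = \frac{137 + J + g}{J + g}$)
$F{\left(-37,d{\left(-13,-11 \right)} \right)} - 31625 = \frac{137 - 37 - 30}{-37 - 30} - 31625 = \frac{1}{-67} \cdot 70 - 31625 = \left(- \frac{1}{67}\right) 70 - 31625 = - \frac{70}{67} - 31625 = - \frac{2118945}{67}$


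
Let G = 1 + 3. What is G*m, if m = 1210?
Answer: 4840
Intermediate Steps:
G = 4
G*m = 4*1210 = 4840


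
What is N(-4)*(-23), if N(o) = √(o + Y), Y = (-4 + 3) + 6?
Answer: -23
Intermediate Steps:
Y = 5 (Y = -1 + 6 = 5)
N(o) = √(5 + o) (N(o) = √(o + 5) = √(5 + o))
N(-4)*(-23) = √(5 - 4)*(-23) = √1*(-23) = 1*(-23) = -23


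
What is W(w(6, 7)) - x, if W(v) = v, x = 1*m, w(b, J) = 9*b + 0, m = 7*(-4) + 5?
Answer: 77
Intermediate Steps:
m = -23 (m = -28 + 5 = -23)
w(b, J) = 9*b
x = -23 (x = 1*(-23) = -23)
W(w(6, 7)) - x = 9*6 - 1*(-23) = 54 + 23 = 77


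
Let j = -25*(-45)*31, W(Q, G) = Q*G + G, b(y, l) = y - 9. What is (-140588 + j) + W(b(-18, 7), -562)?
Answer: -91101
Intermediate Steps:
b(y, l) = -9 + y
W(Q, G) = G + G*Q (W(Q, G) = G*Q + G = G + G*Q)
j = 34875 (j = 1125*31 = 34875)
(-140588 + j) + W(b(-18, 7), -562) = (-140588 + 34875) - 562*(1 + (-9 - 18)) = -105713 - 562*(1 - 27) = -105713 - 562*(-26) = -105713 + 14612 = -91101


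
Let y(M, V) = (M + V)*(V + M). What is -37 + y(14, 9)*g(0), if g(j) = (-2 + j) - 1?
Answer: -1624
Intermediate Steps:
y(M, V) = (M + V)**2 (y(M, V) = (M + V)*(M + V) = (M + V)**2)
g(j) = -3 + j
-37 + y(14, 9)*g(0) = -37 + (14 + 9)**2*(-3 + 0) = -37 + 23**2*(-3) = -37 + 529*(-3) = -37 - 1587 = -1624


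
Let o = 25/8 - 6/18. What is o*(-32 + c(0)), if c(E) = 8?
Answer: -67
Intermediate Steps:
o = 67/24 (o = 25*(1/8) - 6*1/18 = 25/8 - 1/3 = 67/24 ≈ 2.7917)
o*(-32 + c(0)) = 67*(-32 + 8)/24 = (67/24)*(-24) = -67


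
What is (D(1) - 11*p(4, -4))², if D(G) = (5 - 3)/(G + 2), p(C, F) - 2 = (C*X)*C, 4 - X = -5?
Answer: 23193856/9 ≈ 2.5771e+6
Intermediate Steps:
X = 9 (X = 4 - 1*(-5) = 4 + 5 = 9)
p(C, F) = 2 + 9*C² (p(C, F) = 2 + (C*9)*C = 2 + (9*C)*C = 2 + 9*C²)
D(G) = 2/(2 + G)
(D(1) - 11*p(4, -4))² = (2/(2 + 1) - 11*(2 + 9*4²))² = (2/3 - 11*(2 + 9*16))² = (2*(⅓) - 11*(2 + 144))² = (⅔ - 11*146)² = (⅔ - 1606)² = (-4816/3)² = 23193856/9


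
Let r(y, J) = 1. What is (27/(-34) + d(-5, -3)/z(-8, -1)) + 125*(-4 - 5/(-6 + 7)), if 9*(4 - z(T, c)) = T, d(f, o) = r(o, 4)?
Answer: -841941/748 ≈ -1125.6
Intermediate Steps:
d(f, o) = 1
z(T, c) = 4 - T/9
(27/(-34) + d(-5, -3)/z(-8, -1)) + 125*(-4 - 5/(-6 + 7)) = (27/(-34) + 1/(4 - ⅑*(-8))) + 125*(-4 - 5/(-6 + 7)) = (27*(-1/34) + 1/(4 + 8/9)) + 125*(-4 - 5/1) = (-27/34 + 1/(44/9)) + 125*(-4 + 1*(-5)) = (-27/34 + 1*(9/44)) + 125*(-4 - 5) = (-27/34 + 9/44) + 125*(-9) = -441/748 - 1125 = -841941/748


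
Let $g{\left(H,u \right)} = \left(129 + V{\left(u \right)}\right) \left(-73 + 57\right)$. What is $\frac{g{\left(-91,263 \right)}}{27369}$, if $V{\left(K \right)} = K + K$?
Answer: $- \frac{10480}{27369} \approx -0.38292$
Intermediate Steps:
$V{\left(K \right)} = 2 K$
$g{\left(H,u \right)} = -2064 - 32 u$ ($g{\left(H,u \right)} = \left(129 + 2 u\right) \left(-73 + 57\right) = \left(129 + 2 u\right) \left(-16\right) = -2064 - 32 u$)
$\frac{g{\left(-91,263 \right)}}{27369} = \frac{-2064 - 8416}{27369} = \left(-2064 - 8416\right) \frac{1}{27369} = \left(-10480\right) \frac{1}{27369} = - \frac{10480}{27369}$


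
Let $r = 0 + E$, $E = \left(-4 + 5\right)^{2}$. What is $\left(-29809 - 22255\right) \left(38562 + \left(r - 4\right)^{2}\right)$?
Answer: $-2008160544$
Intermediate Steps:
$E = 1$ ($E = 1^{2} = 1$)
$r = 1$ ($r = 0 + 1 = 1$)
$\left(-29809 - 22255\right) \left(38562 + \left(r - 4\right)^{2}\right) = \left(-29809 - 22255\right) \left(38562 + \left(1 - 4\right)^{2}\right) = - 52064 \left(38562 + \left(-3\right)^{2}\right) = - 52064 \left(38562 + 9\right) = \left(-52064\right) 38571 = -2008160544$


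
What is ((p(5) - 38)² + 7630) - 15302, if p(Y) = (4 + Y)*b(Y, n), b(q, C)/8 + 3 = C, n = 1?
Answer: 25452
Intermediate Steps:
b(q, C) = -24 + 8*C
p(Y) = -64 - 16*Y (p(Y) = (4 + Y)*(-24 + 8*1) = (4 + Y)*(-24 + 8) = (4 + Y)*(-16) = -64 - 16*Y)
((p(5) - 38)² + 7630) - 15302 = (((-64 - 16*5) - 38)² + 7630) - 15302 = (((-64 - 80) - 38)² + 7630) - 15302 = ((-144 - 38)² + 7630) - 15302 = ((-182)² + 7630) - 15302 = (33124 + 7630) - 15302 = 40754 - 15302 = 25452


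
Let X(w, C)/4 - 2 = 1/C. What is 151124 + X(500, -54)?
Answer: 4080562/27 ≈ 1.5113e+5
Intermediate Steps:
X(w, C) = 8 + 4/C
151124 + X(500, -54) = 151124 + (8 + 4/(-54)) = 151124 + (8 + 4*(-1/54)) = 151124 + (8 - 2/27) = 151124 + 214/27 = 4080562/27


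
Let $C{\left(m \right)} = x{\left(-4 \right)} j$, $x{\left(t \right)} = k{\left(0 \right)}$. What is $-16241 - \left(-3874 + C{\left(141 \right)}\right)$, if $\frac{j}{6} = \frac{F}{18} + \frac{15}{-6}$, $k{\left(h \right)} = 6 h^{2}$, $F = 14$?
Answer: $-12367$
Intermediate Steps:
$x{\left(t \right)} = 0$ ($x{\left(t \right)} = 6 \cdot 0^{2} = 6 \cdot 0 = 0$)
$j = - \frac{31}{3}$ ($j = 6 \left(\frac{14}{18} + \frac{15}{-6}\right) = 6 \left(14 \cdot \frac{1}{18} + 15 \left(- \frac{1}{6}\right)\right) = 6 \left(\frac{7}{9} - \frac{5}{2}\right) = 6 \left(- \frac{31}{18}\right) = - \frac{31}{3} \approx -10.333$)
$C{\left(m \right)} = 0$ ($C{\left(m \right)} = 0 \left(- \frac{31}{3}\right) = 0$)
$-16241 - \left(-3874 + C{\left(141 \right)}\right) = -16241 + \left(3874 - 0\right) = -16241 + \left(3874 + 0\right) = -16241 + 3874 = -12367$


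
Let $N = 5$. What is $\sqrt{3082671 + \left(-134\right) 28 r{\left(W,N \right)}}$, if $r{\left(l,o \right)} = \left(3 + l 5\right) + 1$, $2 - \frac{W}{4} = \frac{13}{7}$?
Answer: $\sqrt{3056943} \approx 1748.4$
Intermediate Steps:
$W = \frac{4}{7}$ ($W = 8 - 4 \cdot \frac{13}{7} = 8 - 4 \cdot 13 \cdot \frac{1}{7} = 8 - \frac{52}{7} = \frac{4}{7} \approx 0.57143$)
$r{\left(l,o \right)} = 4 + 5 l$ ($r{\left(l,o \right)} = \left(3 + 5 l\right) + 1 = 4 + 5 l$)
$\sqrt{3082671 + \left(-134\right) 28 r{\left(W,N \right)}} = \sqrt{3082671 + \left(-134\right) 28 \left(4 + 5 \cdot \frac{4}{7}\right)} = \sqrt{3082671 - 3752 \left(4 + \frac{20}{7}\right)} = \sqrt{3082671 - 25728} = \sqrt{3056943}$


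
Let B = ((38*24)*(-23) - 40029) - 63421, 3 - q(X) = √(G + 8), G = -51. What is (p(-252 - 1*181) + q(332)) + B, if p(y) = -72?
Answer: -124495 - I*√43 ≈ -1.245e+5 - 6.5574*I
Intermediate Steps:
q(X) = 3 - I*√43 (q(X) = 3 - √(-51 + 8) = 3 - √(-43) = 3 - I*√43)
B = -124426 (B = (912*(-23) - 40029) - 63421 = (-20976 - 40029) - 63421 = -61005 - 63421 = -124426)
(p(-252 - 1*181) + q(332)) + B = (-72 + (3 - I*√43)) - 124426 = (-69 - I*√43) - 124426 = -124495 - I*√43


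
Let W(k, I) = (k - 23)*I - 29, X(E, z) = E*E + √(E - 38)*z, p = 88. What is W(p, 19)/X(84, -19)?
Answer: 4254768/24885265 + 11457*√46/24885265 ≈ 0.17410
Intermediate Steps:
X(E, z) = E² + z*√(-38 + E) (X(E, z) = E² + √(-38 + E)*z = E² + z*√(-38 + E))
W(k, I) = -29 + I*(-23 + k) (W(k, I) = (-23 + k)*I - 29 = I*(-23 + k) - 29 = -29 + I*(-23 + k))
W(p, 19)/X(84, -19) = (-29 - 23*19 + 19*88)/(84² - 19*√(-38 + 84)) = (-29 - 437 + 1672)/(7056 - 19*√46) = 1206/(7056 - 19*√46)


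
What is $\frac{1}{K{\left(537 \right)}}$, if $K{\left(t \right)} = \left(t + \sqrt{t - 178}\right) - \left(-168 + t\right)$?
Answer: $\frac{168}{27865} - \frac{\sqrt{359}}{27865} \approx 0.0053491$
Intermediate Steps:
$K{\left(t \right)} = 168 + \sqrt{-178 + t}$ ($K{\left(t \right)} = \left(t + \sqrt{-178 + t}\right) - \left(-168 + t\right) = 168 + \sqrt{-178 + t}$)
$\frac{1}{K{\left(537 \right)}} = \frac{1}{168 + \sqrt{-178 + 537}} = \frac{1}{168 + \sqrt{359}}$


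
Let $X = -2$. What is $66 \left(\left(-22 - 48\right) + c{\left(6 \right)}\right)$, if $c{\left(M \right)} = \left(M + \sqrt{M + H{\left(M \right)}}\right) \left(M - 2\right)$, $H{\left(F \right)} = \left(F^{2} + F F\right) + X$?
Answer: $-3036 + 528 \sqrt{19} \approx -734.5$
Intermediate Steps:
$H{\left(F \right)} = -2 + 2 F^{2}$ ($H{\left(F \right)} = \left(F^{2} + F F\right) - 2 = \left(F^{2} + F^{2}\right) - 2 = 2 F^{2} - 2 = -2 + 2 F^{2}$)
$c{\left(M \right)} = \left(-2 + M\right) \left(M + \sqrt{-2 + M + 2 M^{2}}\right)$ ($c{\left(M \right)} = \left(M + \sqrt{M + \left(-2 + 2 M^{2}\right)}\right) \left(M - 2\right) = \left(M + \sqrt{-2 + M + 2 M^{2}}\right) \left(-2 + M\right) = \left(-2 + M\right) \left(M + \sqrt{-2 + M + 2 M^{2}}\right)$)
$66 \left(\left(-22 - 48\right) + c{\left(6 \right)}\right) = 66 \left(\left(-22 - 48\right) + \left(6^{2} - 12 - 2 \sqrt{-2 + 6 + 2 \cdot 6^{2}} + 6 \sqrt{-2 + 6 + 2 \cdot 6^{2}}\right)\right) = 66 \left(-70 + \left(36 - 12 - 2 \sqrt{-2 + 6 + 2 \cdot 36} + 6 \sqrt{-2 + 6 + 2 \cdot 36}\right)\right) = 66 \left(-70 + \left(36 - 12 - 2 \sqrt{-2 + 6 + 72} + 6 \sqrt{-2 + 6 + 72}\right)\right) = 66 \left(-70 + \left(36 - 12 - 2 \sqrt{76} + 6 \sqrt{76}\right)\right) = 66 \left(-70 + \left(36 - 12 - 2 \cdot 2 \sqrt{19} + 6 \cdot 2 \sqrt{19}\right)\right) = 66 \left(-70 + \left(36 - 12 - 4 \sqrt{19} + 12 \sqrt{19}\right)\right) = 66 \left(-70 + \left(24 + 8 \sqrt{19}\right)\right) = 66 \left(-46 + 8 \sqrt{19}\right) = -3036 + 528 \sqrt{19}$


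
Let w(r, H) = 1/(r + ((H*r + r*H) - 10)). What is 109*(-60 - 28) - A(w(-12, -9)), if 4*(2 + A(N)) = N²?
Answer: -1443716961/150544 ≈ -9590.0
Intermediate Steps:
w(r, H) = 1/(-10 + r + 2*H*r) (w(r, H) = 1/(r + ((H*r + H*r) - 10)) = 1/(r + (2*H*r - 10)) = 1/(r + (-10 + 2*H*r)) = 1/(-10 + r + 2*H*r))
A(N) = -2 + N²/4
109*(-60 - 28) - A(w(-12, -9)) = 109*(-60 - 28) - (-2 + (1/(-10 - 12 + 2*(-9)*(-12)))²/4) = 109*(-88) - (-2 + (1/(-10 - 12 + 216))²/4) = -9592 - (-2 + (1/194)²/4) = -9592 - (-2 + (¼)*(1/37636)) = -9592 - (-2 + 1/150544) = -9592 - 1*(-301087/150544) = -9592 + 301087/150544 = -1443716961/150544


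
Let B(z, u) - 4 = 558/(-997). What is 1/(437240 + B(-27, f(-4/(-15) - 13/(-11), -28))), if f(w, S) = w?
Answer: 997/435931710 ≈ 2.2871e-6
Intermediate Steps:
B(z, u) = 3430/997 (B(z, u) = 4 + 558/(-997) = 4 + 558*(-1/997) = 4 - 558/997 = 3430/997)
1/(437240 + B(-27, f(-4/(-15) - 13/(-11), -28))) = 1/(437240 + 3430/997) = 1/(435931710/997) = 997/435931710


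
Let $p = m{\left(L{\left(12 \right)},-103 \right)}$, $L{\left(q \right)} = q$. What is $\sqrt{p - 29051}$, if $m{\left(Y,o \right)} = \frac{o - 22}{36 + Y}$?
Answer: $\frac{i \sqrt{4183719}}{12} \approx 170.45 i$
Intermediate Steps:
$m{\left(Y,o \right)} = \frac{-22 + o}{36 + Y}$
$p = - \frac{125}{48}$ ($p = \frac{-22 - 103}{36 + 12} = \frac{1}{48} \left(-125\right) = - \frac{125}{48} \approx -2.6042$)
$\sqrt{p - 29051} = \sqrt{- \frac{125}{48} - 29051} = \sqrt{- \frac{1394573}{48}} = \frac{i \sqrt{4183719}}{12}$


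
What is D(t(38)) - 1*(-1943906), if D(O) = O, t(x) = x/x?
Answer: 1943907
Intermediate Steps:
t(x) = 1
D(t(38)) - 1*(-1943906) = 1 - 1*(-1943906) = 1 + 1943906 = 1943907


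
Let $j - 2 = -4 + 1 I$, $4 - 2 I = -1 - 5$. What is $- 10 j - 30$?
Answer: $-60$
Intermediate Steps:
$I = 5$ ($I = 2 - \frac{-1 - 5}{2} = 2 - -3 = 2 + 3 = 5$)
$j = 3$ ($j = 2 + \left(-4 + 1 \cdot 5\right) = 2 + \left(-4 + 5\right) = 2 + 1 = 3$)
$- 10 j - 30 = \left(-10\right) 3 - 30 = -30 - 30 = -60$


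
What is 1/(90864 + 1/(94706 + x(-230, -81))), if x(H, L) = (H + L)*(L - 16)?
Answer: 124873/11346460273 ≈ 1.1005e-5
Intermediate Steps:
x(H, L) = (-16 + L)*(H + L) (x(H, L) = (H + L)*(-16 + L) = (-16 + L)*(H + L))
1/(90864 + 1/(94706 + x(-230, -81))) = 1/(90864 + 1/(94706 + ((-81)**2 - 16*(-230) - 16*(-81) - 230*(-81)))) = 1/(90864 + 1/(94706 + (6561 + 3680 + 1296 + 18630))) = 1/(90864 + 1/(94706 + 30167)) = 1/(90864 + 1/124873) = 1/(11346460273/124873) = 124873/11346460273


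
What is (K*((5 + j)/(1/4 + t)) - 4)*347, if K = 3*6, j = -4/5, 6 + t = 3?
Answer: -601004/55 ≈ -10927.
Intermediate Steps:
t = -3 (t = -6 + 3 = -3)
j = -4/5 (j = -4*1/5 = -4/5 ≈ -0.80000)
K = 18
(K*((5 + j)/(1/4 + t)) - 4)*347 = (18*((5 - 4/5)/(1/4 - 3)) - 4)*347 = (18*(21/(5*(1/4 - 3))) - 4)*347 = (18*(21/(5*(-11/4))) - 4)*347 = (18*((21/5)*(-4/11)) - 4)*347 = (18*(-84/55) - 4)*347 = (-1512/55 - 4)*347 = -1732/55*347 = -601004/55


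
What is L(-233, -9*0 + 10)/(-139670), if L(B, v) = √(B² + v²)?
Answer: -√54389/139670 ≈ -0.0016698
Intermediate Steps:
L(-233, -9*0 + 10)/(-139670) = √((-233)² + (-9*0 + 10)²)/(-139670) = √(54289 + (0 + 10)²)*(-1/139670) = √(54289 + 10²)*(-1/139670) = √(54289 + 100)*(-1/139670) = √54389*(-1/139670) = -√54389/139670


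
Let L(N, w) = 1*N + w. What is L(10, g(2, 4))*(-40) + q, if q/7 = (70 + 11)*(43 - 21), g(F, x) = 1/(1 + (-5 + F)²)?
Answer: 12070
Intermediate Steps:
L(N, w) = N + w
q = 12474 (q = 7*((70 + 11)*(43 - 21)) = 7*(81*22) = 7*1782 = 12474)
L(10, g(2, 4))*(-40) + q = (10 + 1/(1 + (-5 + 2)²))*(-40) + 12474 = (10 + 1/(1 + (-3)²))*(-40) + 12474 = (10 + 1/(1 + 9))*(-40) + 12474 = (10 + 1/10)*(-40) + 12474 = (10 + ⅒)*(-40) + 12474 = (101/10)*(-40) + 12474 = -404 + 12474 = 12070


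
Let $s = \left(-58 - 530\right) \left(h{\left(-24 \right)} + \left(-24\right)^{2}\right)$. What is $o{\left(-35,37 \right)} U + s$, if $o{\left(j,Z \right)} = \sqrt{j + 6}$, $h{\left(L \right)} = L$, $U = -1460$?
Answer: $-324576 - 1460 i \sqrt{29} \approx -3.2458 \cdot 10^{5} - 7862.3 i$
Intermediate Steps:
$o{\left(j,Z \right)} = \sqrt{6 + j}$
$s = -324576$ ($s = \left(-58 - 530\right) \left(-24 + \left(-24\right)^{2}\right) = - 588 \left(-24 + 576\right) = \left(-588\right) 552 = -324576$)
$o{\left(-35,37 \right)} U + s = \sqrt{6 - 35} \left(-1460\right) - 324576 = \sqrt{-29} \left(-1460\right) - 324576 = i \sqrt{29} \left(-1460\right) - 324576 = - 1460 i \sqrt{29} - 324576 = -324576 - 1460 i \sqrt{29}$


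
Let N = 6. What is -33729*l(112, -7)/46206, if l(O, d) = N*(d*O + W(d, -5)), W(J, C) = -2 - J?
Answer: 8758297/2567 ≈ 3411.9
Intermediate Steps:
l(O, d) = -12 - 6*d + 6*O*d (l(O, d) = 6*(d*O + (-2 - d)) = 6*(O*d + (-2 - d)) = 6*(-2 - d + O*d) = -12 - 6*d + 6*O*d)
-33729*l(112, -7)/46206 = -33729/(46206/(-12 - 6*(-7) + 6*112*(-7))) = -33729/(46206/(-12 + 42 - 4704)) = -33729/(46206/(-4674)) = -33729/(46206*(-1/4674)) = -33729/(-7701/779) = -33729*(-779/7701) = 8758297/2567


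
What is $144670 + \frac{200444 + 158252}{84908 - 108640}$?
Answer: $\frac{858237436}{5933} \approx 1.4466 \cdot 10^{5}$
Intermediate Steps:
$144670 + \frac{200444 + 158252}{84908 - 108640} = 144670 + \frac{358696}{-23732} = 144670 + 358696 \left(- \frac{1}{23732}\right) = 144670 - \frac{89674}{5933} = \frac{858237436}{5933}$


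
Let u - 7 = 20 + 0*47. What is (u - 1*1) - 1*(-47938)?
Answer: 47964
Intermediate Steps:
u = 27 (u = 7 + (20 + 0*47) = 7 + (20 + 0) = 7 + 20 = 27)
(u - 1*1) - 1*(-47938) = (27 - 1*1) - 1*(-47938) = (27 - 1) + 47938 = 26 + 47938 = 47964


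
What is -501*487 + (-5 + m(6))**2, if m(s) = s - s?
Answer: -243962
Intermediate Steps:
m(s) = 0
-501*487 + (-5 + m(6))**2 = -501*487 + (-5 + 0)**2 = -243987 + (-5)**2 = -243987 + 25 = -243962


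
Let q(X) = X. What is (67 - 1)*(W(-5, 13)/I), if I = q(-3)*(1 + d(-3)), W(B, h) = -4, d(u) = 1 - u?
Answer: 88/5 ≈ 17.600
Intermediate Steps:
I = -15 (I = -3*(1 + (1 - 1*(-3))) = -3*(1 + (1 + 3)) = -3*(1 + 4) = -3*5 = -15)
(67 - 1)*(W(-5, 13)/I) = (67 - 1)*(-4/(-15)) = 66*(-4*(-1/15)) = 66*(4/15) = 88/5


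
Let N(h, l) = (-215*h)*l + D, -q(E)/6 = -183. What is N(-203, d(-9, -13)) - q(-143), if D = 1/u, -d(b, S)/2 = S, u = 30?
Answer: 34010161/30 ≈ 1.1337e+6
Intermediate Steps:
d(b, S) = -2*S
q(E) = 1098 (q(E) = -6*(-183) = 1098)
D = 1/30 ≈ 0.033333
N(h, l) = 1/30 - 215*h*l (N(h, l) = (-215*h)*l + 1/30 = -215*h*l + 1/30 = 1/30 - 215*h*l)
N(-203, d(-9, -13)) - q(-143) = (1/30 - 215*(-203)*(-2*(-13))) - 1*1098 = (1/30 - 215*(-203)*26) - 1098 = (1/30 + 1134770) - 1098 = 34043101/30 - 1098 = 34010161/30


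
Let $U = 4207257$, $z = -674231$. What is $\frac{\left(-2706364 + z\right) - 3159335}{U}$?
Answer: $- \frac{6539930}{4207257} \approx -1.5544$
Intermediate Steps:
$\frac{\left(-2706364 + z\right) - 3159335}{U} = \frac{\left(-2706364 - 674231\right) - 3159335}{4207257} = \left(-3380595 - 3159335\right) \frac{1}{4207257} = \left(-6539930\right) \frac{1}{4207257} = - \frac{6539930}{4207257}$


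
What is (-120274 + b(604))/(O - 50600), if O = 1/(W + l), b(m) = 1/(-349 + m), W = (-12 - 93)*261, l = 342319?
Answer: 9658371126266/4063335341745 ≈ 2.3770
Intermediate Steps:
W = -27405 (W = -105*261 = -27405)
O = 1/314914 (O = 1/(-27405 + 342319) = 1/314914 ≈ 3.1755e-6)
(-120274 + b(604))/(O - 50600) = (-120274 + 1/(-349 + 604))/(1/314914 - 50600) = (-120274 + 1/255)/(-15934648399/314914) = (-120274 + 1/255)*(-314914/15934648399) = -30669869/255*(-314914/15934648399) = 9658371126266/4063335341745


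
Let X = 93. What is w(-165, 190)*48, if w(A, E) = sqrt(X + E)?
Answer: 48*sqrt(283) ≈ 807.49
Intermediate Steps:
w(A, E) = sqrt(93 + E)
w(-165, 190)*48 = sqrt(93 + 190)*48 = sqrt(283)*48 = 48*sqrt(283)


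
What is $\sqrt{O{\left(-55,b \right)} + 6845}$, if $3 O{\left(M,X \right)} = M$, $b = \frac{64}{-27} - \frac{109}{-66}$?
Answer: $\frac{64 \sqrt{15}}{3} \approx 82.624$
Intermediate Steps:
$b = - \frac{427}{594}$ ($b = 64 \left(- \frac{1}{27}\right) - - \frac{109}{66} = - \frac{64}{27} + \frac{109}{66} = - \frac{427}{594} \approx -0.71885$)
$O{\left(M,X \right)} = \frac{M}{3}$
$\sqrt{O{\left(-55,b \right)} + 6845} = \sqrt{\frac{1}{3} \left(-55\right) + 6845} = \sqrt{- \frac{55}{3} + 6845} = \sqrt{\frac{20480}{3}} = \frac{64 \sqrt{15}}{3}$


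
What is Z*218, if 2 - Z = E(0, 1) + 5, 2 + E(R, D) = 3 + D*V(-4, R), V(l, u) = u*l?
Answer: -872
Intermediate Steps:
V(l, u) = l*u
E(R, D) = 1 - 4*D*R (E(R, D) = -2 + (3 + D*(-4*R)) = -2 + (3 - 4*D*R) = 1 - 4*D*R)
Z = -4 (Z = 2 - ((1 - 4*1*0) + 5) = 2 - ((1 + 0) + 5) = 2 - (1 + 5) = 2 - 1*6 = 2 - 6 = -4)
Z*218 = -4*218 = -872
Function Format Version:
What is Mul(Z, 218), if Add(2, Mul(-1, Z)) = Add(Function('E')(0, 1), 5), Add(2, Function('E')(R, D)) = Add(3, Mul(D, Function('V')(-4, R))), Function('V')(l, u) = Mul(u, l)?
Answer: -872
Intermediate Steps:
Function('V')(l, u) = Mul(l, u)
Function('E')(R, D) = Add(1, Mul(-4, D, R)) (Function('E')(R, D) = Add(-2, Add(3, Mul(D, Mul(-4, R)))) = Add(-2, Add(3, Mul(-4, D, R))) = Add(1, Mul(-4, D, R)))
Z = -4 (Z = Add(2, Mul(-1, Add(Add(1, Mul(-4, 1, 0)), 5))) = Add(2, Mul(-1, Add(Add(1, 0), 5))) = Add(2, Mul(-1, Add(1, 5))) = Add(2, Mul(-1, 6)) = Add(2, -6) = -4)
Mul(Z, 218) = Mul(-4, 218) = -872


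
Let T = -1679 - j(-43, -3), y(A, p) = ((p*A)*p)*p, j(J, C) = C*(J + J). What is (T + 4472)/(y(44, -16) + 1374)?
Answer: -507/35770 ≈ -0.014174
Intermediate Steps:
j(J, C) = 2*C*J (j(J, C) = C*(2*J) = 2*C*J)
y(A, p) = A*p³ (y(A, p) = ((A*p)*p)*p = (A*p²)*p = A*p³)
T = -1937 (T = -1679 - 2*(-3)*(-43) = -1679 - 1*258 = -1679 - 258 = -1937)
(T + 4472)/(y(44, -16) + 1374) = (-1937 + 4472)/(44*(-16)³ + 1374) = 2535/(44*(-4096) + 1374) = 2535/(-180224 + 1374) = 2535/(-178850) = 2535*(-1/178850) = -507/35770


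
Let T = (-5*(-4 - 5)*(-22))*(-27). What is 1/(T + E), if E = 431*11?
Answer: 1/31471 ≈ 3.1775e-5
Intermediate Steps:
E = 4741
T = 26730 (T = (-5*(-9)*(-22))*(-27) = (45*(-22))*(-27) = -990*(-27) = 26730)
1/(T + E) = 1/(26730 + 4741) = 1/31471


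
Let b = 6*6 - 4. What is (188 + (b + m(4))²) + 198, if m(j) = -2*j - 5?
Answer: 747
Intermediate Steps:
m(j) = -5 - 2*j
b = 32 (b = 36 - 4 = 32)
(188 + (b + m(4))²) + 198 = (188 + (32 + (-5 - 2*4))²) + 198 = (188 + (32 + (-5 - 8))²) + 198 = (188 + (32 - 13)²) + 198 = (188 + 19²) + 198 = (188 + 361) + 198 = 549 + 198 = 747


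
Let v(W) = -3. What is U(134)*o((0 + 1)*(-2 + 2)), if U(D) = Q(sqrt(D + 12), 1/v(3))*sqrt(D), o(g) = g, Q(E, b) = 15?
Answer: 0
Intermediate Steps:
U(D) = 15*sqrt(D)
U(134)*o((0 + 1)*(-2 + 2)) = (15*sqrt(134))*((0 + 1)*(-2 + 2)) = (15*sqrt(134))*(1*0) = (15*sqrt(134))*0 = 0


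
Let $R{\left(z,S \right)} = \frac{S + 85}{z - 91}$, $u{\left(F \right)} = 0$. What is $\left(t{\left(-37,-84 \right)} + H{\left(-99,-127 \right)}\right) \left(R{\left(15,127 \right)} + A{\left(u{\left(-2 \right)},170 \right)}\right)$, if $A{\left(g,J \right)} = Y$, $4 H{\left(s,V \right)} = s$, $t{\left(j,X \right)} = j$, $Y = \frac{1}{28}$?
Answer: $\frac{19045}{112} \approx 170.04$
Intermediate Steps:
$Y = \frac{1}{28} \approx 0.035714$
$H{\left(s,V \right)} = \frac{s}{4}$
$R{\left(z,S \right)} = \frac{85 + S}{-91 + z}$
$A{\left(g,J \right)} = \frac{1}{28}$
$\left(t{\left(-37,-84 \right)} + H{\left(-99,-127 \right)}\right) \left(R{\left(15,127 \right)} + A{\left(u{\left(-2 \right)},170 \right)}\right) = \left(-37 + \frac{1}{4} \left(-99\right)\right) \left(\frac{85 + 127}{-91 + 15} + \frac{1}{28}\right) = \left(-37 - \frac{99}{4}\right) \left(\frac{1}{-76} \cdot 212 + \frac{1}{28}\right) = - \frac{247 \left(\left(- \frac{1}{76}\right) 212 + \frac{1}{28}\right)}{4} = - \frac{247 \left(- \frac{53}{19} + \frac{1}{28}\right)}{4} = \left(- \frac{247}{4}\right) \left(- \frac{1465}{532}\right) = \frac{19045}{112}$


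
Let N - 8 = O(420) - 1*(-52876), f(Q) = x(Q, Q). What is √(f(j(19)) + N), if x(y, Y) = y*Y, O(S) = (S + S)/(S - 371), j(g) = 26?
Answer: 16*√10255/7 ≈ 231.47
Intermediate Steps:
O(S) = 2*S/(-371 + S) (O(S) = (2*S)/(-371 + S) = 2*S/(-371 + S))
x(y, Y) = Y*y
f(Q) = Q² (f(Q) = Q*Q = Q²)
N = 370308/7 (N = 8 + (2*420/(-371 + 420) - 1*(-52876)) = 8 + (2*420/49 + 52876) = 8 + (2*420*(1/49) + 52876) = 8 + (120/7 + 52876) = 8 + 370252/7 = 370308/7 ≈ 52901.)
√(f(j(19)) + N) = √(26² + 370308/7) = √(676 + 370308/7) = √(375040/7) = 16*√10255/7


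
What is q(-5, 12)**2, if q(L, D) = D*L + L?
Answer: 4225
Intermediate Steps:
q(L, D) = L + D*L
q(-5, 12)**2 = (-5*(1 + 12))**2 = (-5*13)**2 = (-65)**2 = 4225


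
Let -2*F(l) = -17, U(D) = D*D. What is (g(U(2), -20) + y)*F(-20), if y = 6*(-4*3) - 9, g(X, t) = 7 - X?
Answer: -663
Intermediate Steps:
U(D) = D**2
F(l) = 17/2 (F(l) = -1/2*(-17) = 17/2)
y = -81 (y = 6*(-12) - 9 = -72 - 9 = -81)
(g(U(2), -20) + y)*F(-20) = ((7 - 1*2**2) - 81)*(17/2) = ((7 - 1*4) - 81)*(17/2) = ((7 - 4) - 81)*(17/2) = (3 - 81)*(17/2) = -78*17/2 = -663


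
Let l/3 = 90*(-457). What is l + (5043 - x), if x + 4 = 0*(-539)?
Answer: -118343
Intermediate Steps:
x = -4 (x = -4 + 0*(-539) = -4 + 0 = -4)
l = -123390 (l = 3*(90*(-457)) = 3*(-41130) = -123390)
l + (5043 - x) = -123390 + (5043 - 1*(-4)) = -123390 + (5043 + 4) = -123390 + 5047 = -118343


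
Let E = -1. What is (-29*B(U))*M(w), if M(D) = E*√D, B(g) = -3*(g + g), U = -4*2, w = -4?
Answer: 2784*I ≈ 2784.0*I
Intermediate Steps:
U = -8
B(g) = -6*g
M(D) = -√D
(-29*B(U))*M(w) = (-(-174)*(-8))*(-√(-4)) = (-29*48)*(-2*I) = -(-2784)*I = 2784*I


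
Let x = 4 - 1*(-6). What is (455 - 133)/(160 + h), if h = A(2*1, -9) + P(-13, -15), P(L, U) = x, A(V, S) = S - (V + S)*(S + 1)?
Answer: 46/15 ≈ 3.0667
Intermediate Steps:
x = 10 (x = 4 + 6 = 10)
A(V, S) = S - (1 + S)*(S + V) (A(V, S) = S - (S + V)*(1 + S) = S - (1 + S)*(S + V))
P(L, U) = 10
h = -55 (h = (-2 - 1*(-9)² - 1*(-9)*2*1) + 10 = (-1*2 - 1*81 - 1*(-9)*2) + 10 = (-2 - 81 + 18) + 10 = -65 + 10 = -55)
(455 - 133)/(160 + h) = (455 - 133)/(160 - 55) = 322/105 = 322*(1/105) = 46/15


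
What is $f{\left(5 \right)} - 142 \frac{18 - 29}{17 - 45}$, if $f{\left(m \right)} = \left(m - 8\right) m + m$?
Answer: $- \frac{921}{14} \approx -65.786$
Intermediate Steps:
$f{\left(m \right)} = m + m \left(-8 + m\right)$ ($f{\left(m \right)} = \left(-8 + m\right) m + m = m \left(-8 + m\right) + m = m + m \left(-8 + m\right)$)
$f{\left(5 \right)} - 142 \frac{18 - 29}{17 - 45} = 5 \left(-7 + 5\right) - 142 \frac{18 - 29}{17 - 45} = 5 \left(-2\right) - 142 \left(- \frac{11}{17 - 45}\right) = -10 - 142 \left(- \frac{11}{17 - 45}\right) = -10 - 142 \left(- \frac{11}{-28}\right) = -10 - 142 \left(\left(-11\right) \left(- \frac{1}{28}\right)\right) = -10 - \frac{781}{14} = - \frac{921}{14}$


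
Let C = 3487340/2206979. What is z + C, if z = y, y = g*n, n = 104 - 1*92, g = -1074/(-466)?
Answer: 15034322896/514226107 ≈ 29.237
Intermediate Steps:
g = 537/233 (g = -1074*(-1)/466 = -6*(-179/466) = 537/233 ≈ 2.3047)
C = 3487340/2206979 (C = 3487340*(1/2206979) = 3487340/2206979 ≈ 1.5801)
n = 12 (n = 104 - 92 = 12)
y = 6444/233 (y = (537/233)*12 = 6444/233 ≈ 27.657)
z = 6444/233 ≈ 27.657
z + C = 6444/233 + 3487340/2206979 = 15034322896/514226107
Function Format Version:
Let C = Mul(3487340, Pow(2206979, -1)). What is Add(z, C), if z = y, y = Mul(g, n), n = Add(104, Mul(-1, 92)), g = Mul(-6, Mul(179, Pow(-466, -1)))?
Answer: Rational(15034322896, 514226107) ≈ 29.237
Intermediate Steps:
g = Rational(537, 233) (g = Mul(-6, Mul(179, Rational(-1, 466))) = Mul(-6, Rational(-179, 466)) = Rational(537, 233) ≈ 2.3047)
C = Rational(3487340, 2206979) (C = Mul(3487340, Rational(1, 2206979)) = Rational(3487340, 2206979) ≈ 1.5801)
n = 12 (n = Add(104, -92) = 12)
y = Rational(6444, 233) (y = Mul(Rational(537, 233), 12) = Rational(6444, 233) ≈ 27.657)
z = Rational(6444, 233) ≈ 27.657
Add(z, C) = Add(Rational(6444, 233), Rational(3487340, 2206979)) = Rational(15034322896, 514226107)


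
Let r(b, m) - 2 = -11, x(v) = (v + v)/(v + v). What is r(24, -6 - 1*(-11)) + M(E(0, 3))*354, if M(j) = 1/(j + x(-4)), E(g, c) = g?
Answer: 345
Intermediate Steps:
x(v) = 1 (x(v) = (2*v)/((2*v)) = (2*v)*(1/(2*v)) = 1)
r(b, m) = -9 (r(b, m) = 2 - 11 = -9)
M(j) = 1/(1 + j) (M(j) = 1/(j + 1) = 1/(1 + j))
r(24, -6 - 1*(-11)) + M(E(0, 3))*354 = -9 + 354/(1 + 0) = -9 + 354/1 = -9 + 1*354 = -9 + 354 = 345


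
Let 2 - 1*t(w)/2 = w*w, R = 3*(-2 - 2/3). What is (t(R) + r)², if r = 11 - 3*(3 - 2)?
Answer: 13456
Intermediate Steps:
R = -8 (R = 3*(-2 - 2*⅓) = 3*(-2 - ⅔) = 3*(-8/3) = -8)
t(w) = 4 - 2*w² (t(w) = 4 - 2*w*w = 4 - 2*w²)
r = 8 (r = 11 - 3 = 8)
(t(R) + r)² = ((4 - 2*(-8)²) + 8)² = ((4 - 2*64) + 8)² = ((4 - 128) + 8)² = (-124 + 8)² = (-116)² = 13456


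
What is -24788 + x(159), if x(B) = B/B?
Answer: -24787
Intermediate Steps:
x(B) = 1
-24788 + x(159) = -24788 + 1 = -24787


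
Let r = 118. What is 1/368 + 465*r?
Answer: 20192161/368 ≈ 54870.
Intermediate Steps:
1/368 + 465*r = 1/368 + 465*118 = 1/368 + 54870 = 20192161/368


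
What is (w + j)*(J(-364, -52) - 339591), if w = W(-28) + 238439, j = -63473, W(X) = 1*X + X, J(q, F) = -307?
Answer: -59451559180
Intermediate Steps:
W(X) = 2*X (W(X) = X + X = 2*X)
w = 238383 (w = 2*(-28) + 238439 = -56 + 238439 = 238383)
(w + j)*(J(-364, -52) - 339591) = (238383 - 63473)*(-307 - 339591) = 174910*(-339898) = -59451559180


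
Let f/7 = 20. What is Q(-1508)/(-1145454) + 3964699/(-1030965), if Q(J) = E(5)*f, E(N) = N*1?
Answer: -757017000641/196820497185 ≈ -3.8462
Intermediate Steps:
f = 140 (f = 7*20 = 140)
E(N) = N
Q(J) = 700 (Q(J) = 5*140 = 700)
Q(-1508)/(-1145454) + 3964699/(-1030965) = 700/(-1145454) + 3964699/(-1030965) = 700*(-1/1145454) + 3964699*(-1/1030965) = -350/572727 - 3964699/1030965 = -757017000641/196820497185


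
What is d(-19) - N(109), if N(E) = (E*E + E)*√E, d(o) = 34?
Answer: 34 - 11990*√109 ≈ -1.2515e+5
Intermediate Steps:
N(E) = √E*(E + E²) (N(E) = (E² + E)*√E = (E + E²)*√E = √E*(E + E²))
d(-19) - N(109) = 34 - 109^(3/2)*(1 + 109) = 34 - 109*√109*110 = 34 - 11990*√109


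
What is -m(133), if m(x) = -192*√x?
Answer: 192*√133 ≈ 2214.3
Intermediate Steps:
-m(133) = -(-192)*√133 = 192*√133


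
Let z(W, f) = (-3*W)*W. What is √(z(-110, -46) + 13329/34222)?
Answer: I*√42512117664162/34222 ≈ 190.52*I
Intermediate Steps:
z(W, f) = -3*W²
√(z(-110, -46) + 13329/34222) = √(-3*(-110)² + 13329/34222) = √(-3*12100 + 13329*(1/34222)) = √(-36300 + 13329/34222) = √(-1242245271/34222) = I*√42512117664162/34222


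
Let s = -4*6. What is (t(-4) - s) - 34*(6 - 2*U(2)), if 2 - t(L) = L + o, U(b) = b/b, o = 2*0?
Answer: -106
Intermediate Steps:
o = 0
U(b) = 1
t(L) = 2 - L (t(L) = 2 - (L + 0) = 2 - L)
s = -24
(t(-4) - s) - 34*(6 - 2*U(2)) = ((2 - 1*(-4)) - 1*(-24)) - 34*(6 - 2*1) = ((2 + 4) + 24) - 34*(6 - 2) = (6 + 24) - 34*4 = 30 - 136 = -106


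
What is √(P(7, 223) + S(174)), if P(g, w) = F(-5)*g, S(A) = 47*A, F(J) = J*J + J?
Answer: √8318 ≈ 91.203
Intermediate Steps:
F(J) = J + J² (F(J) = J² + J = J + J²)
P(g, w) = 20*g (P(g, w) = (-5*(1 - 5))*g = (-5*(-4))*g = 20*g)
√(P(7, 223) + S(174)) = √(20*7 + 47*174) = √(140 + 8178) = √8318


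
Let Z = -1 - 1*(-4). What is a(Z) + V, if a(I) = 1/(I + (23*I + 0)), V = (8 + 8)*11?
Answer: 12673/72 ≈ 176.01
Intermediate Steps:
Z = 3 (Z = -1 + 4 = 3)
V = 176 (V = 16*11 = 176)
a(I) = 1/(24*I) (a(I) = 1/(I + 23*I) = 1/(24*I))
a(Z) + V = (1/24)/3 + 176 = (1/24)*(⅓) + 176 = 1/72 + 176 = 12673/72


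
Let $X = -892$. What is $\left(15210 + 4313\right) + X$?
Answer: $18631$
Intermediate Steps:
$\left(15210 + 4313\right) + X = \left(15210 + 4313\right) - 892 = 19523 - 892 = 18631$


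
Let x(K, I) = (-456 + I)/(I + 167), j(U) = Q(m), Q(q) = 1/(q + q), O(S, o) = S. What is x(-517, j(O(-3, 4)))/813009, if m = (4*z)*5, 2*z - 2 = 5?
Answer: -63839/19008963429 ≈ -3.3584e-6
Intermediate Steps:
z = 7/2 (z = 1 + (½)*5 = 1 + 5/2 = 7/2 ≈ 3.5000)
m = 70 (m = (4*(7/2))*5 = 14*5 = 70)
Q(q) = 1/(2*q)
j(U) = 1/140 (j(U) = (½)/70 = (½)*(1/70) = 1/140)
x(K, I) = (-456 + I)/(167 + I)
x(-517, j(O(-3, 4)))/813009 = ((-456 + 1/140)/(167 + 1/140))/813009 = (-63839/140/(23381/140))*(1/813009) = ((140/23381)*(-63839/140))*(1/813009) = -63839/23381*1/813009 = -63839/19008963429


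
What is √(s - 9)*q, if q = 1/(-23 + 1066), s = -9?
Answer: 3*I*√2/1043 ≈ 0.0040677*I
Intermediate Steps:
q = 1/1043 ≈ 0.00095877
√(s - 9)*q = √(-9 - 9)*(1/1043) = √(-18)*(1/1043) = (3*I*√2)*(1/1043) = 3*I*√2/1043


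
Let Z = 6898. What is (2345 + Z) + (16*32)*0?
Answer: 9243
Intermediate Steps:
(2345 + Z) + (16*32)*0 = (2345 + 6898) + (16*32)*0 = 9243 + 512*0 = 9243 + 0 = 9243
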